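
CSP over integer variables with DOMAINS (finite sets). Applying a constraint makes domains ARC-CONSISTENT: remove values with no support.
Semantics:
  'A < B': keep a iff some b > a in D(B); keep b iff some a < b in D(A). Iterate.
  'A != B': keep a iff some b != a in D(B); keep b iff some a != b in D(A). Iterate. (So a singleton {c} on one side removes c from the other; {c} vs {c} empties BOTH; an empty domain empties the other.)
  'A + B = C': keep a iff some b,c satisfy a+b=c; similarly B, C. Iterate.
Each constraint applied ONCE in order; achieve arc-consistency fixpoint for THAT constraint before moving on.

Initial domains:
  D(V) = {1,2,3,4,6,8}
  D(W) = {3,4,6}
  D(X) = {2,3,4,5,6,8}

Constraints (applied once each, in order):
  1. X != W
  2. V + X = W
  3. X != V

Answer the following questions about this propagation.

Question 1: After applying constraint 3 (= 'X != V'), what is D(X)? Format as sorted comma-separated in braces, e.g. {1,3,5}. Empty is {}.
Answer: {2,3,4,5}

Derivation:
Constraint 1 (X != W) on D(X)={2,3,4,5,6,8} D(W)={3,4,6}: no change
Constraint 2 (V + X = W) on D(V)={1,2,3,4,6,8} D(X)={2,3,4,5,6,8} D(W)={3,4,6}: V {1,2,3,4,6,8}->{1,2,3,4}; X {2,3,4,5,6,8}->{2,3,4,5}
Constraint 3 (X != V) on D(X)={2,3,4,5} D(V)={1,2,3,4}: no change
So after constraint 3: D(X) = {2,3,4,5}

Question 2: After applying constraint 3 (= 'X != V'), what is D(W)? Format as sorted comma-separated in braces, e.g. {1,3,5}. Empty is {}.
Answer: {3,4,6}

Derivation:
Constraint 1 (X != W) on D(X)={2,3,4,5,6,8} D(W)={3,4,6}: no change
Constraint 2 (V + X = W) on D(V)={1,2,3,4,6,8} D(X)={2,3,4,5,6,8} D(W)={3,4,6}: V {1,2,3,4,6,8}->{1,2,3,4}; X {2,3,4,5,6,8}->{2,3,4,5}
Constraint 3 (X != V) on D(X)={2,3,4,5} D(V)={1,2,3,4}: no change
So after constraint 3: D(W) = {3,4,6}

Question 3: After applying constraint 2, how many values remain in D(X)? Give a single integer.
Constraint 1 (X != W) on D(X)={2,3,4,5,6,8} D(W)={3,4,6}: no change
Constraint 2 (V + X = W) on D(V)={1,2,3,4,6,8} D(X)={2,3,4,5,6,8} D(W)={3,4,6}: V {1,2,3,4,6,8}->{1,2,3,4}; X {2,3,4,5,6,8}->{2,3,4,5}
So after constraint 2: D(X)={2,3,4,5}, size = 4

Answer: 4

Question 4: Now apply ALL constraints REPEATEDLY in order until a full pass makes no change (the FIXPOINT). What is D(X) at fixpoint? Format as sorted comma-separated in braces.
pass 0 (initial): D(X)={2,3,4,5,6,8}
pass 1: V {1,2,3,4,6,8}->{1,2,3,4}; X {2,3,4,5,6,8}->{2,3,4,5}
pass 2: no change
Fixpoint after 2 passes: D(X) = {2,3,4,5}

Answer: {2,3,4,5}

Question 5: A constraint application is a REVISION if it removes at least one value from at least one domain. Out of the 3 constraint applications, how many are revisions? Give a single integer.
Answer: 1

Derivation:
Constraint 1 (X != W) on D(X)={2,3,4,5,6,8} D(W)={3,4,6}: no change => not a revision
Constraint 2 (V + X = W) on D(V)={1,2,3,4,6,8} D(X)={2,3,4,5,6,8} D(W)={3,4,6}: V {1,2,3,4,6,8}->{1,2,3,4}; X {2,3,4,5,6,8}->{2,3,4,5} => REVISION
Constraint 3 (X != V) on D(X)={2,3,4,5} D(V)={1,2,3,4}: no change => not a revision
Total revisions = 1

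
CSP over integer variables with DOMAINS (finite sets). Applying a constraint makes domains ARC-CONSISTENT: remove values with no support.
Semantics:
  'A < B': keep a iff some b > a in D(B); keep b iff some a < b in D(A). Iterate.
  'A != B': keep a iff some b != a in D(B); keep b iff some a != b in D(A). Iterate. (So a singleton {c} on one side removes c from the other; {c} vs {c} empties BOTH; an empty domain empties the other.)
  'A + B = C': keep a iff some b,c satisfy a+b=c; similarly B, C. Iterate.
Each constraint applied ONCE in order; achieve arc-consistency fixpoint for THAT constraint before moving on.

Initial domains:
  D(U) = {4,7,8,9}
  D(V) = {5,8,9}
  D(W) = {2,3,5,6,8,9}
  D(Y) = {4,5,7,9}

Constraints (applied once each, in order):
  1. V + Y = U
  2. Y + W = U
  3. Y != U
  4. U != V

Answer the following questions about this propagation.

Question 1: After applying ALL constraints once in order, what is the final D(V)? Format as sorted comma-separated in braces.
Constraint 1 (V + Y = U) on D(V)={5,8,9} D(Y)={4,5,7,9} D(U)={4,7,8,9}: V {5,8,9}->{5}; Y {4,5,7,9}->{4}; U {4,7,8,9}->{9}
Constraint 2 (Y + W = U) on D(Y)={4} D(W)={2,3,5,6,8,9} D(U)={9}: W {2,3,5,6,8,9}->{5}
Constraint 3 (Y != U) on D(Y)={4} D(U)={9}: no change
Constraint 4 (U != V) on D(U)={9} D(V)={5}: no change
So after all 4 constraints: D(V) = {5}

Answer: {5}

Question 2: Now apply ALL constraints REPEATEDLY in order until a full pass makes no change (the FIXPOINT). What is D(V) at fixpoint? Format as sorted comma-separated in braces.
pass 0 (initial): D(V)={5,8,9}
pass 1: U {4,7,8,9}->{9}; V {5,8,9}->{5}; W {2,3,5,6,8,9}->{5}; Y {4,5,7,9}->{4}
pass 2: no change
Fixpoint after 2 passes: D(V) = {5}

Answer: {5}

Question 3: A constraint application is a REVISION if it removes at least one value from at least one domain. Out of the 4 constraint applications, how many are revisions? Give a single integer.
Constraint 1 (V + Y = U) on D(V)={5,8,9} D(Y)={4,5,7,9} D(U)={4,7,8,9}: V {5,8,9}->{5}; Y {4,5,7,9}->{4}; U {4,7,8,9}->{9} => REVISION
Constraint 2 (Y + W = U) on D(Y)={4} D(W)={2,3,5,6,8,9} D(U)={9}: W {2,3,5,6,8,9}->{5} => REVISION
Constraint 3 (Y != U) on D(Y)={4} D(U)={9}: no change => not a revision
Constraint 4 (U != V) on D(U)={9} D(V)={5}: no change => not a revision
Total revisions = 2

Answer: 2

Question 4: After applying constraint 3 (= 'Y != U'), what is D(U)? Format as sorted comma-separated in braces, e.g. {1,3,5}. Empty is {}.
Answer: {9}

Derivation:
Constraint 1 (V + Y = U) on D(V)={5,8,9} D(Y)={4,5,7,9} D(U)={4,7,8,9}: V {5,8,9}->{5}; Y {4,5,7,9}->{4}; U {4,7,8,9}->{9}
Constraint 2 (Y + W = U) on D(Y)={4} D(W)={2,3,5,6,8,9} D(U)={9}: W {2,3,5,6,8,9}->{5}
Constraint 3 (Y != U) on D(Y)={4} D(U)={9}: no change
So after constraint 3: D(U) = {9}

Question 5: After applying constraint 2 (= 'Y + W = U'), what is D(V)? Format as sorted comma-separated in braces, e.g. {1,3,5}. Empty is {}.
Constraint 1 (V + Y = U) on D(V)={5,8,9} D(Y)={4,5,7,9} D(U)={4,7,8,9}: V {5,8,9}->{5}; Y {4,5,7,9}->{4}; U {4,7,8,9}->{9}
Constraint 2 (Y + W = U) on D(Y)={4} D(W)={2,3,5,6,8,9} D(U)={9}: W {2,3,5,6,8,9}->{5}
So after constraint 2: D(V) = {5}

Answer: {5}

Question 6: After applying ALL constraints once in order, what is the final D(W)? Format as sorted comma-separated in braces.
Answer: {5}

Derivation:
Constraint 1 (V + Y = U) on D(V)={5,8,9} D(Y)={4,5,7,9} D(U)={4,7,8,9}: V {5,8,9}->{5}; Y {4,5,7,9}->{4}; U {4,7,8,9}->{9}
Constraint 2 (Y + W = U) on D(Y)={4} D(W)={2,3,5,6,8,9} D(U)={9}: W {2,3,5,6,8,9}->{5}
Constraint 3 (Y != U) on D(Y)={4} D(U)={9}: no change
Constraint 4 (U != V) on D(U)={9} D(V)={5}: no change
So after all 4 constraints: D(W) = {5}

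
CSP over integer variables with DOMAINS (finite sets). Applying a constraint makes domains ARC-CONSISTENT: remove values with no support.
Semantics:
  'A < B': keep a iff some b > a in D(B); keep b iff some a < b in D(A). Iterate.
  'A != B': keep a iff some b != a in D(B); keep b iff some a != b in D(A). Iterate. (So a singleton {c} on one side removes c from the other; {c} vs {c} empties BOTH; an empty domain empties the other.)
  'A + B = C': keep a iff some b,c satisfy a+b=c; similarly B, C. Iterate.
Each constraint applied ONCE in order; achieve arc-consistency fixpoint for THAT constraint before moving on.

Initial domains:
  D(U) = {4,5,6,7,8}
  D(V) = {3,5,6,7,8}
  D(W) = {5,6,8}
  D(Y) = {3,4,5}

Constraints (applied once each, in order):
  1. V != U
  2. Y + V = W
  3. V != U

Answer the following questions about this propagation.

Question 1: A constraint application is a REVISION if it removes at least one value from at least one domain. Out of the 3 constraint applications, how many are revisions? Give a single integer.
Constraint 1 (V != U) on D(V)={3,5,6,7,8} D(U)={4,5,6,7,8}: no change => not a revision
Constraint 2 (Y + V = W) on D(Y)={3,4,5} D(V)={3,5,6,7,8} D(W)={5,6,8}: Y {3,4,5}->{3,5}; V {3,5,6,7,8}->{3,5}; W {5,6,8}->{6,8} => REVISION
Constraint 3 (V != U) on D(V)={3,5} D(U)={4,5,6,7,8}: no change => not a revision
Total revisions = 1

Answer: 1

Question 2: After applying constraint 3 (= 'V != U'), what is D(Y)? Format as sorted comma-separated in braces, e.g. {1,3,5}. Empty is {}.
Constraint 1 (V != U) on D(V)={3,5,6,7,8} D(U)={4,5,6,7,8}: no change
Constraint 2 (Y + V = W) on D(Y)={3,4,5} D(V)={3,5,6,7,8} D(W)={5,6,8}: Y {3,4,5}->{3,5}; V {3,5,6,7,8}->{3,5}; W {5,6,8}->{6,8}
Constraint 3 (V != U) on D(V)={3,5} D(U)={4,5,6,7,8}: no change
So after constraint 3: D(Y) = {3,5}

Answer: {3,5}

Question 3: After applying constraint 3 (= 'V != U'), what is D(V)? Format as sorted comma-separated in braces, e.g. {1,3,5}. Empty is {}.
Answer: {3,5}

Derivation:
Constraint 1 (V != U) on D(V)={3,5,6,7,8} D(U)={4,5,6,7,8}: no change
Constraint 2 (Y + V = W) on D(Y)={3,4,5} D(V)={3,5,6,7,8} D(W)={5,6,8}: Y {3,4,5}->{3,5}; V {3,5,6,7,8}->{3,5}; W {5,6,8}->{6,8}
Constraint 3 (V != U) on D(V)={3,5} D(U)={4,5,6,7,8}: no change
So after constraint 3: D(V) = {3,5}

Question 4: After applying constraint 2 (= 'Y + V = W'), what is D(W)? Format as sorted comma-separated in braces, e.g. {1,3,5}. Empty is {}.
Constraint 1 (V != U) on D(V)={3,5,6,7,8} D(U)={4,5,6,7,8}: no change
Constraint 2 (Y + V = W) on D(Y)={3,4,5} D(V)={3,5,6,7,8} D(W)={5,6,8}: Y {3,4,5}->{3,5}; V {3,5,6,7,8}->{3,5}; W {5,6,8}->{6,8}
So after constraint 2: D(W) = {6,8}

Answer: {6,8}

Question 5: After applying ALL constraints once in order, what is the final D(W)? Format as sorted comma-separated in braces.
Answer: {6,8}

Derivation:
Constraint 1 (V != U) on D(V)={3,5,6,7,8} D(U)={4,5,6,7,8}: no change
Constraint 2 (Y + V = W) on D(Y)={3,4,5} D(V)={3,5,6,7,8} D(W)={5,6,8}: Y {3,4,5}->{3,5}; V {3,5,6,7,8}->{3,5}; W {5,6,8}->{6,8}
Constraint 3 (V != U) on D(V)={3,5} D(U)={4,5,6,7,8}: no change
So after all 3 constraints: D(W) = {6,8}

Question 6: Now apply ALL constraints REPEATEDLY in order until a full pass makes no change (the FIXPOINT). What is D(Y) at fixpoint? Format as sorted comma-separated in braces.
pass 0 (initial): D(Y)={3,4,5}
pass 1: V {3,5,6,7,8}->{3,5}; W {5,6,8}->{6,8}; Y {3,4,5}->{3,5}
pass 2: no change
Fixpoint after 2 passes: D(Y) = {3,5}

Answer: {3,5}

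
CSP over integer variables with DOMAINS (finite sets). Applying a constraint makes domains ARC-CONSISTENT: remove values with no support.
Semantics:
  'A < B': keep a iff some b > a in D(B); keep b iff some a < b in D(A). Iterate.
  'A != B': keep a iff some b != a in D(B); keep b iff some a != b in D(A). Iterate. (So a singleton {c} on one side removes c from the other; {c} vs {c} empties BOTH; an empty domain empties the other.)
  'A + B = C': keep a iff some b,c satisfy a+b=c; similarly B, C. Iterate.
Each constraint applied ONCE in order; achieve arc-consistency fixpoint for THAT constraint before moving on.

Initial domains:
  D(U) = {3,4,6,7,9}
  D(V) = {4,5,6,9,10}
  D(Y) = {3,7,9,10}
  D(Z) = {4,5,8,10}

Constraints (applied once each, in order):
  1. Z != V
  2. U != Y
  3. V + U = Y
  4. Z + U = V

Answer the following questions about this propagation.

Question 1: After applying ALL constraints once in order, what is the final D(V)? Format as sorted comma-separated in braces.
Constraint 1 (Z != V) on D(Z)={4,5,8,10} D(V)={4,5,6,9,10}: no change
Constraint 2 (U != Y) on D(U)={3,4,6,7,9} D(Y)={3,7,9,10}: no change
Constraint 3 (V + U = Y) on D(V)={4,5,6,9,10} D(U)={3,4,6,7,9} D(Y)={3,7,9,10}: V {4,5,6,9,10}->{4,5,6}; U {3,4,6,7,9}->{3,4,6}; Y {3,7,9,10}->{7,9,10}
Constraint 4 (Z + U = V) on D(Z)={4,5,8,10} D(U)={3,4,6} D(V)={4,5,6}: Z {4,5,8,10}->{}; U {3,4,6}->{}; V {4,5,6}->{}
So after all 4 constraints: D(V) = {}

Answer: {}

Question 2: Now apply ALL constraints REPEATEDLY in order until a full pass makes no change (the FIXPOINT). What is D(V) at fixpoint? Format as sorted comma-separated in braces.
Answer: {}

Derivation:
pass 0 (initial): D(V)={4,5,6,9,10}
pass 1: U {3,4,6,7,9}->{}; V {4,5,6,9,10}->{}; Y {3,7,9,10}->{7,9,10}; Z {4,5,8,10}->{}
pass 2: Y {7,9,10}->{}
pass 3: no change
Fixpoint after 3 passes: D(V) = {}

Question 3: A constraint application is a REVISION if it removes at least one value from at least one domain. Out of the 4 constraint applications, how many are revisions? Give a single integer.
Answer: 2

Derivation:
Constraint 1 (Z != V) on D(Z)={4,5,8,10} D(V)={4,5,6,9,10}: no change => not a revision
Constraint 2 (U != Y) on D(U)={3,4,6,7,9} D(Y)={3,7,9,10}: no change => not a revision
Constraint 3 (V + U = Y) on D(V)={4,5,6,9,10} D(U)={3,4,6,7,9} D(Y)={3,7,9,10}: V {4,5,6,9,10}->{4,5,6}; U {3,4,6,7,9}->{3,4,6}; Y {3,7,9,10}->{7,9,10} => REVISION
Constraint 4 (Z + U = V) on D(Z)={4,5,8,10} D(U)={3,4,6} D(V)={4,5,6}: Z {4,5,8,10}->{}; U {3,4,6}->{}; V {4,5,6}->{} => REVISION
Total revisions = 2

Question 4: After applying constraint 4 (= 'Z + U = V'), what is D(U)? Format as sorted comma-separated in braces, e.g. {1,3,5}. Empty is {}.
Answer: {}

Derivation:
Constraint 1 (Z != V) on D(Z)={4,5,8,10} D(V)={4,5,6,9,10}: no change
Constraint 2 (U != Y) on D(U)={3,4,6,7,9} D(Y)={3,7,9,10}: no change
Constraint 3 (V + U = Y) on D(V)={4,5,6,9,10} D(U)={3,4,6,7,9} D(Y)={3,7,9,10}: V {4,5,6,9,10}->{4,5,6}; U {3,4,6,7,9}->{3,4,6}; Y {3,7,9,10}->{7,9,10}
Constraint 4 (Z + U = V) on D(Z)={4,5,8,10} D(U)={3,4,6} D(V)={4,5,6}: Z {4,5,8,10}->{}; U {3,4,6}->{}; V {4,5,6}->{}
So after constraint 4: D(U) = {}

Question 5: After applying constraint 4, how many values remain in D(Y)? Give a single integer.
Answer: 3

Derivation:
Constraint 1 (Z != V) on D(Z)={4,5,8,10} D(V)={4,5,6,9,10}: no change
Constraint 2 (U != Y) on D(U)={3,4,6,7,9} D(Y)={3,7,9,10}: no change
Constraint 3 (V + U = Y) on D(V)={4,5,6,9,10} D(U)={3,4,6,7,9} D(Y)={3,7,9,10}: V {4,5,6,9,10}->{4,5,6}; U {3,4,6,7,9}->{3,4,6}; Y {3,7,9,10}->{7,9,10}
Constraint 4 (Z + U = V) on D(Z)={4,5,8,10} D(U)={3,4,6} D(V)={4,5,6}: Z {4,5,8,10}->{}; U {3,4,6}->{}; V {4,5,6}->{}
So after constraint 4: D(Y)={7,9,10}, size = 3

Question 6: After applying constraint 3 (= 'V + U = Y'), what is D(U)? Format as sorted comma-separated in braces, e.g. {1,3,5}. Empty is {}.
Answer: {3,4,6}

Derivation:
Constraint 1 (Z != V) on D(Z)={4,5,8,10} D(V)={4,5,6,9,10}: no change
Constraint 2 (U != Y) on D(U)={3,4,6,7,9} D(Y)={3,7,9,10}: no change
Constraint 3 (V + U = Y) on D(V)={4,5,6,9,10} D(U)={3,4,6,7,9} D(Y)={3,7,9,10}: V {4,5,6,9,10}->{4,5,6}; U {3,4,6,7,9}->{3,4,6}; Y {3,7,9,10}->{7,9,10}
So after constraint 3: D(U) = {3,4,6}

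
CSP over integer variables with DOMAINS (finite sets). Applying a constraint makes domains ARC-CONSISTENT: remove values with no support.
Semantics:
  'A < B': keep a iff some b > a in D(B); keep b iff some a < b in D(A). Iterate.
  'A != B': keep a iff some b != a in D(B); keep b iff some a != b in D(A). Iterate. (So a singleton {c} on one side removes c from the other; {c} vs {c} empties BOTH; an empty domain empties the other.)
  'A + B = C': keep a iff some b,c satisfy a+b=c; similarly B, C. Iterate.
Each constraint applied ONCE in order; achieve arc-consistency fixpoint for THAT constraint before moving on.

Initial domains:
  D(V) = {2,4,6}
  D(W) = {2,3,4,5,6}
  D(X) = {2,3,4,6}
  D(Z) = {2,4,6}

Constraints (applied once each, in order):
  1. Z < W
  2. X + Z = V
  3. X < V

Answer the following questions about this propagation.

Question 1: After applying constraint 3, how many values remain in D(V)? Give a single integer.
Constraint 1 (Z < W) on D(Z)={2,4,6} D(W)={2,3,4,5,6}: Z {2,4,6}->{2,4}; W {2,3,4,5,6}->{3,4,5,6}
Constraint 2 (X + Z = V) on D(X)={2,3,4,6} D(Z)={2,4} D(V)={2,4,6}: X {2,3,4,6}->{2,4}; V {2,4,6}->{4,6}
Constraint 3 (X < V) on D(X)={2,4} D(V)={4,6}: no change
So after constraint 3: D(V)={4,6}, size = 2

Answer: 2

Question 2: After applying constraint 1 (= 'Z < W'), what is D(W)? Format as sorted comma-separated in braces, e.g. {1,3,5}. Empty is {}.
Answer: {3,4,5,6}

Derivation:
Constraint 1 (Z < W) on D(Z)={2,4,6} D(W)={2,3,4,5,6}: Z {2,4,6}->{2,4}; W {2,3,4,5,6}->{3,4,5,6}
So after constraint 1: D(W) = {3,4,5,6}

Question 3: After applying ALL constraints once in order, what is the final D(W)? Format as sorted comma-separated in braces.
Constraint 1 (Z < W) on D(Z)={2,4,6} D(W)={2,3,4,5,6}: Z {2,4,6}->{2,4}; W {2,3,4,5,6}->{3,4,5,6}
Constraint 2 (X + Z = V) on D(X)={2,3,4,6} D(Z)={2,4} D(V)={2,4,6}: X {2,3,4,6}->{2,4}; V {2,4,6}->{4,6}
Constraint 3 (X < V) on D(X)={2,4} D(V)={4,6}: no change
So after all 3 constraints: D(W) = {3,4,5,6}

Answer: {3,4,5,6}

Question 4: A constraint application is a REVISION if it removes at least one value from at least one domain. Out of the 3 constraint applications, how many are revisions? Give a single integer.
Answer: 2

Derivation:
Constraint 1 (Z < W) on D(Z)={2,4,6} D(W)={2,3,4,5,6}: Z {2,4,6}->{2,4}; W {2,3,4,5,6}->{3,4,5,6} => REVISION
Constraint 2 (X + Z = V) on D(X)={2,3,4,6} D(Z)={2,4} D(V)={2,4,6}: X {2,3,4,6}->{2,4}; V {2,4,6}->{4,6} => REVISION
Constraint 3 (X < V) on D(X)={2,4} D(V)={4,6}: no change => not a revision
Total revisions = 2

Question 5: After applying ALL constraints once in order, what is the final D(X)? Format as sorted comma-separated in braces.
Answer: {2,4}

Derivation:
Constraint 1 (Z < W) on D(Z)={2,4,6} D(W)={2,3,4,5,6}: Z {2,4,6}->{2,4}; W {2,3,4,5,6}->{3,4,5,6}
Constraint 2 (X + Z = V) on D(X)={2,3,4,6} D(Z)={2,4} D(V)={2,4,6}: X {2,3,4,6}->{2,4}; V {2,4,6}->{4,6}
Constraint 3 (X < V) on D(X)={2,4} D(V)={4,6}: no change
So after all 3 constraints: D(X) = {2,4}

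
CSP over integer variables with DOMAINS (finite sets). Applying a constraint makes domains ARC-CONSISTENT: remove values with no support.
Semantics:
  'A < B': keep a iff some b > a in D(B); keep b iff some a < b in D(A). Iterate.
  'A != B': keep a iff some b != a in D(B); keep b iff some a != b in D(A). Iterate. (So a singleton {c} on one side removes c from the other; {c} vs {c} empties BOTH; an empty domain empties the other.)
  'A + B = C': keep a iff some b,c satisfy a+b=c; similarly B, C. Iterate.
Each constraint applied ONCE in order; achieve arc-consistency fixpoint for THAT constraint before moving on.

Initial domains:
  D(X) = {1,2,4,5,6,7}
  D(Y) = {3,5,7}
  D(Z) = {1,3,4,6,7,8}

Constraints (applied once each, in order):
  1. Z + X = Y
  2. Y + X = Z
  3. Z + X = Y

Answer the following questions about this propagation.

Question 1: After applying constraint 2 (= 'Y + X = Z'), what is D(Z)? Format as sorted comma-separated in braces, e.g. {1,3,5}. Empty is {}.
Constraint 1 (Z + X = Y) on D(Z)={1,3,4,6,7,8} D(X)={1,2,4,5,6,7} D(Y)={3,5,7}: Z {1,3,4,6,7,8}->{1,3,4,6}; X {1,2,4,5,6,7}->{1,2,4,6}
Constraint 2 (Y + X = Z) on D(Y)={3,5,7} D(X)={1,2,4,6} D(Z)={1,3,4,6}: Y {3,5,7}->{3,5}; X {1,2,4,6}->{1}; Z {1,3,4,6}->{4,6}
So after constraint 2: D(Z) = {4,6}

Answer: {4,6}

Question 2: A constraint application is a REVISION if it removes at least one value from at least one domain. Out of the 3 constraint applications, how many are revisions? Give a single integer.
Constraint 1 (Z + X = Y) on D(Z)={1,3,4,6,7,8} D(X)={1,2,4,5,6,7} D(Y)={3,5,7}: Z {1,3,4,6,7,8}->{1,3,4,6}; X {1,2,4,5,6,7}->{1,2,4,6} => REVISION
Constraint 2 (Y + X = Z) on D(Y)={3,5,7} D(X)={1,2,4,6} D(Z)={1,3,4,6}: Y {3,5,7}->{3,5}; X {1,2,4,6}->{1}; Z {1,3,4,6}->{4,6} => REVISION
Constraint 3 (Z + X = Y) on D(Z)={4,6} D(X)={1} D(Y)={3,5}: Z {4,6}->{4}; Y {3,5}->{5} => REVISION
Total revisions = 3

Answer: 3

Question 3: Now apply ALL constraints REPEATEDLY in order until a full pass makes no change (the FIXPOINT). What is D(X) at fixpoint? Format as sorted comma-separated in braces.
Answer: {}

Derivation:
pass 0 (initial): D(X)={1,2,4,5,6,7}
pass 1: X {1,2,4,5,6,7}->{1}; Y {3,5,7}->{5}; Z {1,3,4,6,7,8}->{4}
pass 2: X {1}->{}; Y {5}->{}; Z {4}->{}
pass 3: no change
Fixpoint after 3 passes: D(X) = {}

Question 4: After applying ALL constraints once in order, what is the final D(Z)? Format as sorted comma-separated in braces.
Answer: {4}

Derivation:
Constraint 1 (Z + X = Y) on D(Z)={1,3,4,6,7,8} D(X)={1,2,4,5,6,7} D(Y)={3,5,7}: Z {1,3,4,6,7,8}->{1,3,4,6}; X {1,2,4,5,6,7}->{1,2,4,6}
Constraint 2 (Y + X = Z) on D(Y)={3,5,7} D(X)={1,2,4,6} D(Z)={1,3,4,6}: Y {3,5,7}->{3,5}; X {1,2,4,6}->{1}; Z {1,3,4,6}->{4,6}
Constraint 3 (Z + X = Y) on D(Z)={4,6} D(X)={1} D(Y)={3,5}: Z {4,6}->{4}; Y {3,5}->{5}
So after all 3 constraints: D(Z) = {4}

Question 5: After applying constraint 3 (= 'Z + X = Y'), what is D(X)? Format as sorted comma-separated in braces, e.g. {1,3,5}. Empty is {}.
Constraint 1 (Z + X = Y) on D(Z)={1,3,4,6,7,8} D(X)={1,2,4,5,6,7} D(Y)={3,5,7}: Z {1,3,4,6,7,8}->{1,3,4,6}; X {1,2,4,5,6,7}->{1,2,4,6}
Constraint 2 (Y + X = Z) on D(Y)={3,5,7} D(X)={1,2,4,6} D(Z)={1,3,4,6}: Y {3,5,7}->{3,5}; X {1,2,4,6}->{1}; Z {1,3,4,6}->{4,6}
Constraint 3 (Z + X = Y) on D(Z)={4,6} D(X)={1} D(Y)={3,5}: Z {4,6}->{4}; Y {3,5}->{5}
So after constraint 3: D(X) = {1}

Answer: {1}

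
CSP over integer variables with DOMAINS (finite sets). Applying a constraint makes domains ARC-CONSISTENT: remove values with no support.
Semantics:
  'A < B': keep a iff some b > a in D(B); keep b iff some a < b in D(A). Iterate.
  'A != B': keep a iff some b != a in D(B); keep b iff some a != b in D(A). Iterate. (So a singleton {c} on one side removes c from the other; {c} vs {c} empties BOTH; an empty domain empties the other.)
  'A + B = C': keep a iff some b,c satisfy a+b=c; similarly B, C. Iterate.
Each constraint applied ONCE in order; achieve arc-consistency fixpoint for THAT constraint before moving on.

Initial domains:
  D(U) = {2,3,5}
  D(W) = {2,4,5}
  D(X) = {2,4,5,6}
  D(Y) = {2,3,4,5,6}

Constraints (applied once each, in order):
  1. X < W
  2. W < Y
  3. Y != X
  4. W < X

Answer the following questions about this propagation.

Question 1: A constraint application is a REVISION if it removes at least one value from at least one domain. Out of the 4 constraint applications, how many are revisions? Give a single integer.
Constraint 1 (X < W) on D(X)={2,4,5,6} D(W)={2,4,5}: X {2,4,5,6}->{2,4}; W {2,4,5}->{4,5} => REVISION
Constraint 2 (W < Y) on D(W)={4,5} D(Y)={2,3,4,5,6}: Y {2,3,4,5,6}->{5,6} => REVISION
Constraint 3 (Y != X) on D(Y)={5,6} D(X)={2,4}: no change => not a revision
Constraint 4 (W < X) on D(W)={4,5} D(X)={2,4}: W {4,5}->{}; X {2,4}->{} => REVISION
Total revisions = 3

Answer: 3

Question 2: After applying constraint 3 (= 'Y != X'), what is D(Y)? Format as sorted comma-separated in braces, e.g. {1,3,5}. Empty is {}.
Answer: {5,6}

Derivation:
Constraint 1 (X < W) on D(X)={2,4,5,6} D(W)={2,4,5}: X {2,4,5,6}->{2,4}; W {2,4,5}->{4,5}
Constraint 2 (W < Y) on D(W)={4,5} D(Y)={2,3,4,5,6}: Y {2,3,4,5,6}->{5,6}
Constraint 3 (Y != X) on D(Y)={5,6} D(X)={2,4}: no change
So after constraint 3: D(Y) = {5,6}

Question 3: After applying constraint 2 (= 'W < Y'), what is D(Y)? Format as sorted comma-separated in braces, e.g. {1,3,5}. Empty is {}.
Answer: {5,6}

Derivation:
Constraint 1 (X < W) on D(X)={2,4,5,6} D(W)={2,4,5}: X {2,4,5,6}->{2,4}; W {2,4,5}->{4,5}
Constraint 2 (W < Y) on D(W)={4,5} D(Y)={2,3,4,5,6}: Y {2,3,4,5,6}->{5,6}
So after constraint 2: D(Y) = {5,6}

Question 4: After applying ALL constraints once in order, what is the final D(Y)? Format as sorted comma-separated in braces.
Constraint 1 (X < W) on D(X)={2,4,5,6} D(W)={2,4,5}: X {2,4,5,6}->{2,4}; W {2,4,5}->{4,5}
Constraint 2 (W < Y) on D(W)={4,5} D(Y)={2,3,4,5,6}: Y {2,3,4,5,6}->{5,6}
Constraint 3 (Y != X) on D(Y)={5,6} D(X)={2,4}: no change
Constraint 4 (W < X) on D(W)={4,5} D(X)={2,4}: W {4,5}->{}; X {2,4}->{}
So after all 4 constraints: D(Y) = {5,6}

Answer: {5,6}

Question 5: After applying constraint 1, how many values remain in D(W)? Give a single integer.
Constraint 1 (X < W) on D(X)={2,4,5,6} D(W)={2,4,5}: X {2,4,5,6}->{2,4}; W {2,4,5}->{4,5}
So after constraint 1: D(W)={4,5}, size = 2

Answer: 2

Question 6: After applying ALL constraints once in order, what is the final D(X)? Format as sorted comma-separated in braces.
Constraint 1 (X < W) on D(X)={2,4,5,6} D(W)={2,4,5}: X {2,4,5,6}->{2,4}; W {2,4,5}->{4,5}
Constraint 2 (W < Y) on D(W)={4,5} D(Y)={2,3,4,5,6}: Y {2,3,4,5,6}->{5,6}
Constraint 3 (Y != X) on D(Y)={5,6} D(X)={2,4}: no change
Constraint 4 (W < X) on D(W)={4,5} D(X)={2,4}: W {4,5}->{}; X {2,4}->{}
So after all 4 constraints: D(X) = {}

Answer: {}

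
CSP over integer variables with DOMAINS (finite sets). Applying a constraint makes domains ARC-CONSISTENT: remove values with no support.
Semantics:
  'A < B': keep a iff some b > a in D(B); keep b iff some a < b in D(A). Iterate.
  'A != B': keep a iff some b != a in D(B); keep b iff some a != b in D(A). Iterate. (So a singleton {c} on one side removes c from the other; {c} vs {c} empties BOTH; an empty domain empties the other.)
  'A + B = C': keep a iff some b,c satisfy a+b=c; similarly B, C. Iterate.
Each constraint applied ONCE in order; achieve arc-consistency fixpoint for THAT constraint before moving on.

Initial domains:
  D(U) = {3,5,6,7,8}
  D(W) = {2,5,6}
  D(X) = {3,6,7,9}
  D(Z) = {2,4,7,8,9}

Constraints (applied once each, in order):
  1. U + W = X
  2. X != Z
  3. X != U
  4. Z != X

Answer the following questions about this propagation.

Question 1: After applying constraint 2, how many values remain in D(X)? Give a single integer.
Answer: 2

Derivation:
Constraint 1 (U + W = X) on D(U)={3,5,6,7,8} D(W)={2,5,6} D(X)={3,6,7,9}: U {3,5,6,7,8}->{3,5,7}; W {2,5,6}->{2,6}; X {3,6,7,9}->{7,9}
Constraint 2 (X != Z) on D(X)={7,9} D(Z)={2,4,7,8,9}: no change
So after constraint 2: D(X)={7,9}, size = 2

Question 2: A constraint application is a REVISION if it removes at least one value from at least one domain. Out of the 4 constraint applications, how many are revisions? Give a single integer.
Answer: 1

Derivation:
Constraint 1 (U + W = X) on D(U)={3,5,6,7,8} D(W)={2,5,6} D(X)={3,6,7,9}: U {3,5,6,7,8}->{3,5,7}; W {2,5,6}->{2,6}; X {3,6,7,9}->{7,9} => REVISION
Constraint 2 (X != Z) on D(X)={7,9} D(Z)={2,4,7,8,9}: no change => not a revision
Constraint 3 (X != U) on D(X)={7,9} D(U)={3,5,7}: no change => not a revision
Constraint 4 (Z != X) on D(Z)={2,4,7,8,9} D(X)={7,9}: no change => not a revision
Total revisions = 1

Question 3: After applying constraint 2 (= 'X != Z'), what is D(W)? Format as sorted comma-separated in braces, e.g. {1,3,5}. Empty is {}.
Constraint 1 (U + W = X) on D(U)={3,5,6,7,8} D(W)={2,5,6} D(X)={3,6,7,9}: U {3,5,6,7,8}->{3,5,7}; W {2,5,6}->{2,6}; X {3,6,7,9}->{7,9}
Constraint 2 (X != Z) on D(X)={7,9} D(Z)={2,4,7,8,9}: no change
So after constraint 2: D(W) = {2,6}

Answer: {2,6}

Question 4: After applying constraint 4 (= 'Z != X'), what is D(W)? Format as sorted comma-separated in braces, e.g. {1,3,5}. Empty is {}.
Answer: {2,6}

Derivation:
Constraint 1 (U + W = X) on D(U)={3,5,6,7,8} D(W)={2,5,6} D(X)={3,6,7,9}: U {3,5,6,7,8}->{3,5,7}; W {2,5,6}->{2,6}; X {3,6,7,9}->{7,9}
Constraint 2 (X != Z) on D(X)={7,9} D(Z)={2,4,7,8,9}: no change
Constraint 3 (X != U) on D(X)={7,9} D(U)={3,5,7}: no change
Constraint 4 (Z != X) on D(Z)={2,4,7,8,9} D(X)={7,9}: no change
So after constraint 4: D(W) = {2,6}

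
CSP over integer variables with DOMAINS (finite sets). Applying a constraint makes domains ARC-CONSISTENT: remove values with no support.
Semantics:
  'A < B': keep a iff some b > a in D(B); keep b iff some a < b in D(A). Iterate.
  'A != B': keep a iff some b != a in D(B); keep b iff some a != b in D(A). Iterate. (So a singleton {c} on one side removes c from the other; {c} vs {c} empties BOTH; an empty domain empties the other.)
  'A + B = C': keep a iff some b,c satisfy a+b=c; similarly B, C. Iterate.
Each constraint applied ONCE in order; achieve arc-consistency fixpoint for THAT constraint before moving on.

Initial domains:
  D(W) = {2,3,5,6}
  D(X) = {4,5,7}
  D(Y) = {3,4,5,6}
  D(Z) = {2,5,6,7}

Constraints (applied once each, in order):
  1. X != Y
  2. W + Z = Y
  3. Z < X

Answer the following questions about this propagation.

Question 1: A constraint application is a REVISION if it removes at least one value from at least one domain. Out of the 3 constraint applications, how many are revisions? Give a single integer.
Answer: 1

Derivation:
Constraint 1 (X != Y) on D(X)={4,5,7} D(Y)={3,4,5,6}: no change => not a revision
Constraint 2 (W + Z = Y) on D(W)={2,3,5,6} D(Z)={2,5,6,7} D(Y)={3,4,5,6}: W {2,3,5,6}->{2,3}; Z {2,5,6,7}->{2}; Y {3,4,5,6}->{4,5} => REVISION
Constraint 3 (Z < X) on D(Z)={2} D(X)={4,5,7}: no change => not a revision
Total revisions = 1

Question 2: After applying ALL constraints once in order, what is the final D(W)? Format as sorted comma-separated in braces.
Answer: {2,3}

Derivation:
Constraint 1 (X != Y) on D(X)={4,5,7} D(Y)={3,4,5,6}: no change
Constraint 2 (W + Z = Y) on D(W)={2,3,5,6} D(Z)={2,5,6,7} D(Y)={3,4,5,6}: W {2,3,5,6}->{2,3}; Z {2,5,6,7}->{2}; Y {3,4,5,6}->{4,5}
Constraint 3 (Z < X) on D(Z)={2} D(X)={4,5,7}: no change
So after all 3 constraints: D(W) = {2,3}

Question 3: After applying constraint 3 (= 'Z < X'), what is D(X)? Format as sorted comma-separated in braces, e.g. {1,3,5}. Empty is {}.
Constraint 1 (X != Y) on D(X)={4,5,7} D(Y)={3,4,5,6}: no change
Constraint 2 (W + Z = Y) on D(W)={2,3,5,6} D(Z)={2,5,6,7} D(Y)={3,4,5,6}: W {2,3,5,6}->{2,3}; Z {2,5,6,7}->{2}; Y {3,4,5,6}->{4,5}
Constraint 3 (Z < X) on D(Z)={2} D(X)={4,5,7}: no change
So after constraint 3: D(X) = {4,5,7}

Answer: {4,5,7}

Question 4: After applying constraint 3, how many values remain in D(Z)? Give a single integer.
Answer: 1

Derivation:
Constraint 1 (X != Y) on D(X)={4,5,7} D(Y)={3,4,5,6}: no change
Constraint 2 (W + Z = Y) on D(W)={2,3,5,6} D(Z)={2,5,6,7} D(Y)={3,4,5,6}: W {2,3,5,6}->{2,3}; Z {2,5,6,7}->{2}; Y {3,4,5,6}->{4,5}
Constraint 3 (Z < X) on D(Z)={2} D(X)={4,5,7}: no change
So after constraint 3: D(Z)={2}, size = 1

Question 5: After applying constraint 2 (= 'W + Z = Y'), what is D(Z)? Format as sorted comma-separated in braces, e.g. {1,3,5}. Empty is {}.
Constraint 1 (X != Y) on D(X)={4,5,7} D(Y)={3,4,5,6}: no change
Constraint 2 (W + Z = Y) on D(W)={2,3,5,6} D(Z)={2,5,6,7} D(Y)={3,4,5,6}: W {2,3,5,6}->{2,3}; Z {2,5,6,7}->{2}; Y {3,4,5,6}->{4,5}
So after constraint 2: D(Z) = {2}

Answer: {2}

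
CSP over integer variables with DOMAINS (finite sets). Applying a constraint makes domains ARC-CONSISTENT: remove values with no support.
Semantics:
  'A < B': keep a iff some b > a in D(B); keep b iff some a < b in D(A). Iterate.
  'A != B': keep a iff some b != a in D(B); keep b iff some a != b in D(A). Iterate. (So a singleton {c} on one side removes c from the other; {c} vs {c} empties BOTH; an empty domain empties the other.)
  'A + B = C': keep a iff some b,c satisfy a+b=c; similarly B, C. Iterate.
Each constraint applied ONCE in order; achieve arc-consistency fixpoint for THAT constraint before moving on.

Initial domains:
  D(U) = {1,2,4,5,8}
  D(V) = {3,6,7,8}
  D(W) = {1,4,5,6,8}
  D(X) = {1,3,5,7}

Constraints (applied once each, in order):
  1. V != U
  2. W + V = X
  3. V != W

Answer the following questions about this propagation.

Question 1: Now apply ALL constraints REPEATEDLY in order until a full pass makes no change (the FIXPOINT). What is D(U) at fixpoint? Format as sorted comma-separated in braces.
pass 0 (initial): D(U)={1,2,4,5,8}
pass 1: V {3,6,7,8}->{3,6}; W {1,4,5,6,8}->{1,4}; X {1,3,5,7}->{7}
pass 2: no change
Fixpoint after 2 passes: D(U) = {1,2,4,5,8}

Answer: {1,2,4,5,8}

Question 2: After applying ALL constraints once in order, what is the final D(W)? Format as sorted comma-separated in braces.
Answer: {1,4}

Derivation:
Constraint 1 (V != U) on D(V)={3,6,7,8} D(U)={1,2,4,5,8}: no change
Constraint 2 (W + V = X) on D(W)={1,4,5,6,8} D(V)={3,6,7,8} D(X)={1,3,5,7}: W {1,4,5,6,8}->{1,4}; V {3,6,7,8}->{3,6}; X {1,3,5,7}->{7}
Constraint 3 (V != W) on D(V)={3,6} D(W)={1,4}: no change
So after all 3 constraints: D(W) = {1,4}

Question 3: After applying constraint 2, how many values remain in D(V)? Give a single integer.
Constraint 1 (V != U) on D(V)={3,6,7,8} D(U)={1,2,4,5,8}: no change
Constraint 2 (W + V = X) on D(W)={1,4,5,6,8} D(V)={3,6,7,8} D(X)={1,3,5,7}: W {1,4,5,6,8}->{1,4}; V {3,6,7,8}->{3,6}; X {1,3,5,7}->{7}
So after constraint 2: D(V)={3,6}, size = 2

Answer: 2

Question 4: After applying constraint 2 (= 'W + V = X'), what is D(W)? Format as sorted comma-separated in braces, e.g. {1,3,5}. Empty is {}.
Answer: {1,4}

Derivation:
Constraint 1 (V != U) on D(V)={3,6,7,8} D(U)={1,2,4,5,8}: no change
Constraint 2 (W + V = X) on D(W)={1,4,5,6,8} D(V)={3,6,7,8} D(X)={1,3,5,7}: W {1,4,5,6,8}->{1,4}; V {3,6,7,8}->{3,6}; X {1,3,5,7}->{7}
So after constraint 2: D(W) = {1,4}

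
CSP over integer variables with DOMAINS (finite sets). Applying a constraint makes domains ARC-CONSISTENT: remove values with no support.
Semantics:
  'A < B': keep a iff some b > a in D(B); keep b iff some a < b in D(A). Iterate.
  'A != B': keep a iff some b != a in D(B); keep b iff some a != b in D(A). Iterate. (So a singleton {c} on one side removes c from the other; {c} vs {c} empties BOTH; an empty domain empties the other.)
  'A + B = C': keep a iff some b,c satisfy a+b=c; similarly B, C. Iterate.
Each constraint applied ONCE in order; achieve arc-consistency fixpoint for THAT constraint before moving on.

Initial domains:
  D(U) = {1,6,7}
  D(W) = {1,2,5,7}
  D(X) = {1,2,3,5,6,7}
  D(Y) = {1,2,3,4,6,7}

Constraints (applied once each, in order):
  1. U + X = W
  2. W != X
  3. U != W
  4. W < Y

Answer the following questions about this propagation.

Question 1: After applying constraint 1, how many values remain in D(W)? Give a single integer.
Constraint 1 (U + X = W) on D(U)={1,6,7} D(X)={1,2,3,5,6,7} D(W)={1,2,5,7}: U {1,6,7}->{1,6}; X {1,2,3,5,6,7}->{1,6}; W {1,2,5,7}->{2,7}
So after constraint 1: D(W)={2,7}, size = 2

Answer: 2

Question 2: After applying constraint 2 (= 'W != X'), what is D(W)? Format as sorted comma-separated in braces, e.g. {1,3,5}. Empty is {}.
Answer: {2,7}

Derivation:
Constraint 1 (U + X = W) on D(U)={1,6,7} D(X)={1,2,3,5,6,7} D(W)={1,2,5,7}: U {1,6,7}->{1,6}; X {1,2,3,5,6,7}->{1,6}; W {1,2,5,7}->{2,7}
Constraint 2 (W != X) on D(W)={2,7} D(X)={1,6}: no change
So after constraint 2: D(W) = {2,7}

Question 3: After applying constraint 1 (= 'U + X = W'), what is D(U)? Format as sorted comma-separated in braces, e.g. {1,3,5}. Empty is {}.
Answer: {1,6}

Derivation:
Constraint 1 (U + X = W) on D(U)={1,6,7} D(X)={1,2,3,5,6,7} D(W)={1,2,5,7}: U {1,6,7}->{1,6}; X {1,2,3,5,6,7}->{1,6}; W {1,2,5,7}->{2,7}
So after constraint 1: D(U) = {1,6}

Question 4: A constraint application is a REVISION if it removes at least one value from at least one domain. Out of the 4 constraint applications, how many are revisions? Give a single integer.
Constraint 1 (U + X = W) on D(U)={1,6,7} D(X)={1,2,3,5,6,7} D(W)={1,2,5,7}: U {1,6,7}->{1,6}; X {1,2,3,5,6,7}->{1,6}; W {1,2,5,7}->{2,7} => REVISION
Constraint 2 (W != X) on D(W)={2,7} D(X)={1,6}: no change => not a revision
Constraint 3 (U != W) on D(U)={1,6} D(W)={2,7}: no change => not a revision
Constraint 4 (W < Y) on D(W)={2,7} D(Y)={1,2,3,4,6,7}: W {2,7}->{2}; Y {1,2,3,4,6,7}->{3,4,6,7} => REVISION
Total revisions = 2

Answer: 2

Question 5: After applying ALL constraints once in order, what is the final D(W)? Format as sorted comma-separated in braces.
Answer: {2}

Derivation:
Constraint 1 (U + X = W) on D(U)={1,6,7} D(X)={1,2,3,5,6,7} D(W)={1,2,5,7}: U {1,6,7}->{1,6}; X {1,2,3,5,6,7}->{1,6}; W {1,2,5,7}->{2,7}
Constraint 2 (W != X) on D(W)={2,7} D(X)={1,6}: no change
Constraint 3 (U != W) on D(U)={1,6} D(W)={2,7}: no change
Constraint 4 (W < Y) on D(W)={2,7} D(Y)={1,2,3,4,6,7}: W {2,7}->{2}; Y {1,2,3,4,6,7}->{3,4,6,7}
So after all 4 constraints: D(W) = {2}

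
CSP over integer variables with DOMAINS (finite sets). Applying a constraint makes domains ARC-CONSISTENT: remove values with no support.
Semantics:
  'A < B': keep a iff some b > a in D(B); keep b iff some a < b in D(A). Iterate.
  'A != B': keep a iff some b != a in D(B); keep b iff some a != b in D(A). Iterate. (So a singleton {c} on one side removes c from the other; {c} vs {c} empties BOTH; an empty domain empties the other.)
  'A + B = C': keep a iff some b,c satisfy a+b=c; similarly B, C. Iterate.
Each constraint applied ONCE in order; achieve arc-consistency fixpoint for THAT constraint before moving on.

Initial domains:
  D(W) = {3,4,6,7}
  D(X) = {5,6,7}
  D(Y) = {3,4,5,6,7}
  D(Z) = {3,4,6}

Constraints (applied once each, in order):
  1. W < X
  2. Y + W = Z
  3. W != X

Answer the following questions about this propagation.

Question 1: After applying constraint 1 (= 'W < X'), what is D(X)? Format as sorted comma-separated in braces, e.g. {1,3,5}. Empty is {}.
Constraint 1 (W < X) on D(W)={3,4,6,7} D(X)={5,6,7}: W {3,4,6,7}->{3,4,6}
So after constraint 1: D(X) = {5,6,7}

Answer: {5,6,7}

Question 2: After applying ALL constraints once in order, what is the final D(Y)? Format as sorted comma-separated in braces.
Constraint 1 (W < X) on D(W)={3,4,6,7} D(X)={5,6,7}: W {3,4,6,7}->{3,4,6}
Constraint 2 (Y + W = Z) on D(Y)={3,4,5,6,7} D(W)={3,4,6} D(Z)={3,4,6}: Y {3,4,5,6,7}->{3}; W {3,4,6}->{3}; Z {3,4,6}->{6}
Constraint 3 (W != X) on D(W)={3} D(X)={5,6,7}: no change
So after all 3 constraints: D(Y) = {3}

Answer: {3}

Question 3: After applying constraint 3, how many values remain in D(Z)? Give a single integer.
Answer: 1

Derivation:
Constraint 1 (W < X) on D(W)={3,4,6,7} D(X)={5,6,7}: W {3,4,6,7}->{3,4,6}
Constraint 2 (Y + W = Z) on D(Y)={3,4,5,6,7} D(W)={3,4,6} D(Z)={3,4,6}: Y {3,4,5,6,7}->{3}; W {3,4,6}->{3}; Z {3,4,6}->{6}
Constraint 3 (W != X) on D(W)={3} D(X)={5,6,7}: no change
So after constraint 3: D(Z)={6}, size = 1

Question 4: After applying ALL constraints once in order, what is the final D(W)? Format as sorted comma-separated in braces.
Constraint 1 (W < X) on D(W)={3,4,6,7} D(X)={5,6,7}: W {3,4,6,7}->{3,4,6}
Constraint 2 (Y + W = Z) on D(Y)={3,4,5,6,7} D(W)={3,4,6} D(Z)={3,4,6}: Y {3,4,5,6,7}->{3}; W {3,4,6}->{3}; Z {3,4,6}->{6}
Constraint 3 (W != X) on D(W)={3} D(X)={5,6,7}: no change
So after all 3 constraints: D(W) = {3}

Answer: {3}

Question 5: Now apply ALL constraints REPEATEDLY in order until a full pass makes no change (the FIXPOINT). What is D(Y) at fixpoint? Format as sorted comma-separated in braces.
Answer: {3}

Derivation:
pass 0 (initial): D(Y)={3,4,5,6,7}
pass 1: W {3,4,6,7}->{3}; Y {3,4,5,6,7}->{3}; Z {3,4,6}->{6}
pass 2: no change
Fixpoint after 2 passes: D(Y) = {3}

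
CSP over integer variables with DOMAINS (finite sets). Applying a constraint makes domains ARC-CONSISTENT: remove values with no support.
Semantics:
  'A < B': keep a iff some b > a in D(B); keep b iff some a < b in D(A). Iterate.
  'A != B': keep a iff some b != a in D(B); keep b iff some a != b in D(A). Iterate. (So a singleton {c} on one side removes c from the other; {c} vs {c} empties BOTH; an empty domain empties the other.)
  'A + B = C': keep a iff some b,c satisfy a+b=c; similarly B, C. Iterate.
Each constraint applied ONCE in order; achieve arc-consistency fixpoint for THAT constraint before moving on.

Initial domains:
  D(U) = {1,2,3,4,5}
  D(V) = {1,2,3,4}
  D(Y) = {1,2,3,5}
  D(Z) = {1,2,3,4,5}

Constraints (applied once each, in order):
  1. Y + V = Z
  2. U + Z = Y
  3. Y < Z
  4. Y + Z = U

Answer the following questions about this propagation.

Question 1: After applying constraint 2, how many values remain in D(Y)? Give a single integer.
Answer: 1

Derivation:
Constraint 1 (Y + V = Z) on D(Y)={1,2,3,5} D(V)={1,2,3,4} D(Z)={1,2,3,4,5}: Y {1,2,3,5}->{1,2,3}; Z {1,2,3,4,5}->{2,3,4,5}
Constraint 2 (U + Z = Y) on D(U)={1,2,3,4,5} D(Z)={2,3,4,5} D(Y)={1,2,3}: U {1,2,3,4,5}->{1}; Z {2,3,4,5}->{2}; Y {1,2,3}->{3}
So after constraint 2: D(Y)={3}, size = 1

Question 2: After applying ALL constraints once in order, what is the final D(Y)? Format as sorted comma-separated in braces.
Constraint 1 (Y + V = Z) on D(Y)={1,2,3,5} D(V)={1,2,3,4} D(Z)={1,2,3,4,5}: Y {1,2,3,5}->{1,2,3}; Z {1,2,3,4,5}->{2,3,4,5}
Constraint 2 (U + Z = Y) on D(U)={1,2,3,4,5} D(Z)={2,3,4,5} D(Y)={1,2,3}: U {1,2,3,4,5}->{1}; Z {2,3,4,5}->{2}; Y {1,2,3}->{3}
Constraint 3 (Y < Z) on D(Y)={3} D(Z)={2}: Y {3}->{}; Z {2}->{}
Constraint 4 (Y + Z = U) on D(Y)={} D(Z)={} D(U)={1}: U {1}->{}
So after all 4 constraints: D(Y) = {}

Answer: {}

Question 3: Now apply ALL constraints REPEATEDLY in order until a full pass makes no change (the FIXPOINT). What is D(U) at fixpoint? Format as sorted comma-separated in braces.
Answer: {}

Derivation:
pass 0 (initial): D(U)={1,2,3,4,5}
pass 1: U {1,2,3,4,5}->{}; Y {1,2,3,5}->{}; Z {1,2,3,4,5}->{}
pass 2: V {1,2,3,4}->{}
pass 3: no change
Fixpoint after 3 passes: D(U) = {}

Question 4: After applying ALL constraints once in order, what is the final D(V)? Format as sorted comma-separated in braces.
Answer: {1,2,3,4}

Derivation:
Constraint 1 (Y + V = Z) on D(Y)={1,2,3,5} D(V)={1,2,3,4} D(Z)={1,2,3,4,5}: Y {1,2,3,5}->{1,2,3}; Z {1,2,3,4,5}->{2,3,4,5}
Constraint 2 (U + Z = Y) on D(U)={1,2,3,4,5} D(Z)={2,3,4,5} D(Y)={1,2,3}: U {1,2,3,4,5}->{1}; Z {2,3,4,5}->{2}; Y {1,2,3}->{3}
Constraint 3 (Y < Z) on D(Y)={3} D(Z)={2}: Y {3}->{}; Z {2}->{}
Constraint 4 (Y + Z = U) on D(Y)={} D(Z)={} D(U)={1}: U {1}->{}
So after all 4 constraints: D(V) = {1,2,3,4}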